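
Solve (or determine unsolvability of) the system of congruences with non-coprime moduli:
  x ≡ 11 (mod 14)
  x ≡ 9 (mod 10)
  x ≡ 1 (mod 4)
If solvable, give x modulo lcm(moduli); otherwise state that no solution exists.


Moduli 14, 10, 4 are not pairwise coprime, so CRT works modulo lcm(m_i) when all pairwise compatibility conditions hold.
Pairwise compatibility: gcd(m_i, m_j) must divide a_i - a_j for every pair.
Merge one congruence at a time:
  Start: x ≡ 11 (mod 14).
  Combine with x ≡ 9 (mod 10): gcd(14, 10) = 2; 9 - 11 = -2, which IS divisible by 2, so compatible.
    Write x = 11 + 14·t and substitute into x ≡ 9 (mod 10): 14·t ≡ 9 − 11 = -2 (mod 10).
    Divide the congruence (and modulus) by g = 2: 7·t ≡ -1 (mod 5).
    Reduce coefficients mod 5: 2·t ≡ 4 (mod 5).
    The inverse of 2 mod 5 is 3 (since 2·3 = 6 = 1·5 + 1), so t ≡ 3·4 = 12 ≡ 2 (mod 5).
    Then x = 11 + 14·2 = 39, valid modulo lcm(14, 10) = 70: x ≡ 39 (mod 70).
  Combine with x ≡ 1 (mod 4): gcd(70, 4) = 2; 1 - 39 = -38, which IS divisible by 2, so compatible.
    Write x = 39 + 70·t and substitute into x ≡ 1 (mod 4): 70·t ≡ 1 − 39 = -38 (mod 4).
    Divide the congruence (and modulus) by g = 2: 35·t ≡ -19 (mod 2).
    Reduce coefficients mod 2: 1·t ≡ 1 (mod 2).
    So t ≡ 1 (mod 2).
    Then x = 39 + 70·1 = 109, valid modulo lcm(70, 4) = 140: x ≡ 109 (mod 140).
Verify: 109 mod 14 = 11, 109 mod 10 = 9, 109 mod 4 = 1.

x ≡ 109 (mod 140).


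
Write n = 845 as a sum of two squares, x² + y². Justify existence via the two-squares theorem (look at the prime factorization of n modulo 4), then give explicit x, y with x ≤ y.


Step 1: Factor n = 845 = 5 · 13^2.
Step 2: Check the mod-4 condition on each prime factor: 5 ≡ 1 (mod 4), exponent 1; 13 ≡ 1 (mod 4), exponent 2.
All primes ≡ 3 (mod 4) appear to even exponent (or don't appear), so by the two-squares theorem n IS expressible as a sum of two squares.
Step 3: Build a representation. Here n = 5 · 13 · 13 is a product of primes ≡ 1 (mod 4). Each prime p ≡ 1 (mod 4) is itself a sum of two squares; find a² by testing p − a² for a perfect square:
  5: 5 − 1² = 4 = 2² ⇒ 5 = 1² + 2².
  13: 13 − 1² = 12, 13 − 2² = 9 = 3² ⇒ 13 = 2² + 3².
  Combine using the Brahmagupta–Fibonacci identity (a² + b²)(c² + d²) = (ac − bd)² + (ad + bc)² = (ac + bd)² + (ad − bc)²:
  5 · 13 = 65: from (1² + 2²)(2² + 3²), take (1·2 − 2·3, 1·3 + 2·2) = (2 − 6, 3 + 4) = (-4, 7); dropping signs (only squares matter) gives (4, 7); check 4² + 7² = 16 + 49 = 65 ✓.
  65 · 13 = 845: from (4² + 7²)(2² + 3²), take (4·2 − 7·3, 4·3 + 7·2) = (8 − 21, 12 + 14) = (-13, 26); dropping signs (only squares matter) gives (13, 26); check 13² + 26² = 169 + 676 = 845 ✓.
Step 4: Order so x ≤ y and verify: 13² + 26² = 169 + 676 = 845 = n. ✓

n = 845 = 13² + 26² (one valid representation with x ≤ y).


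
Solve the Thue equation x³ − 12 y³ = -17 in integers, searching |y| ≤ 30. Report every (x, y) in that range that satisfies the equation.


The equation is x³ - 12y³ = -17. For fixed y, x³ = 12·y³ − 17, so a solution requires the RHS to be a perfect cube.
Strategy: iterate y from -30 to 30, compute RHS = 12·y³ − 17, and check whether it is a (positive or negative) perfect cube.
Check small values of y:
  y = 0: RHS = -17 is not a perfect cube.
  y = 1: RHS = -5 is not a perfect cube.
  y = -1: RHS = -29 is not a perfect cube.
  y = 2: RHS = 79 is not a perfect cube.
  y = -2: RHS = -113 is not a perfect cube.
  y = 3: RHS = 307 is not a perfect cube.
  y = -3: RHS = -341 is not a perfect cube.
Continuing the search up to |y| = 30 finds no solutions either.
No (x, y) in the scanned range satisfies the equation.

No integer solutions with |y| ≤ 30.


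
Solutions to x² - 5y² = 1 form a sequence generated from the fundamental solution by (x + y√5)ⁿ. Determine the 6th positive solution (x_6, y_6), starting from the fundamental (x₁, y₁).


Step 1: Find the fundamental solution (x₁, y₁) of x² - 5y² = 1.
  Expand √5 as a continued fraction. a₀ = ⌊√5⌋ = 2; iterate m_{k+1} = d_k·a_k − m_k, d_{k+1} = (5 − m_{k+1}²)/d_k, a_{k+1} = ⌊(a₀ + m_{k+1})/d_{k+1}⌋ (starting m₀ = 0, d₀ = 1), with convergents p_k = a_k·p_{k-1} + p_{k-2}, q_k = a_k·q_{k-1} + q_{k-2} (p₋₁ = 1, q₋₁ = 0):
  k = 0: a₀ = 2; p₀/q₀ = 2/1; p₀² − 5·q₀² = 4 − 5 = -1.
  k = 1: m = 2, d = 1, a = ⌊(2 + 2)/1⌋ = 4; p/q = (4·2 + 1)/(4·1 + 0) = 9/4; p² − 5·q² = 81 − 80 = 1.
  The first convergent with p² − 5·q² = 1 gives the fundamental solution (x₁, y₁) = (9, 4).
Step 2: Apply the recurrence (x_{n+1}, y_{n+1}) = (x₁x_n + 5y₁y_n, x₁y_n + y₁x_n) repeatedly.
  From (x_1, y_1) = (9, 4): x_2 = 9·9 + 5·4·4 = 161; y_2 = 9·4 + 4·9 = 72.
  From (x_2, y_2) = (161, 72): x_3 = 9·161 + 5·4·72 = 2889; y_3 = 9·72 + 4·161 = 1292.
  From (x_3, y_3) = (2889, 1292): x_4 = 9·2889 + 5·4·1292 = 51841; y_4 = 9·1292 + 4·2889 = 23184.
  From (x_4, y_4) = (51841, 23184): x_5 = 9·51841 + 5·4·23184 = 930249; y_5 = 9·23184 + 4·51841 = 416020.
  From (x_5, y_5) = (930249, 416020): x_6 = 9·930249 + 5·4·416020 = 16692641; y_6 = 9·416020 + 4·930249 = 7465176.
Step 3: Verify x_6² - 5·y_6² = 278644263554881 - 278644263554880 = 1 (should be 1). ✓

(x_1, y_1) = (9, 4); (x_6, y_6) = (16692641, 7465176).


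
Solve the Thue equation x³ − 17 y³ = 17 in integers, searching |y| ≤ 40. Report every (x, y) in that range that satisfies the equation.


The equation is x³ - 17y³ = 17. For fixed y, x³ = 17·y³ + 17, so a solution requires the RHS to be a perfect cube.
Strategy: iterate y from -40 to 40, compute RHS = 17·y³ + 17, and check whether it is a (positive or negative) perfect cube.
Check small values of y:
  y = 0: RHS = 17 is not a perfect cube.
  y = 1: RHS = 34 is not a perfect cube.
  y = -1: RHS = 0 = (0)³ ⇒ x = 0 works.
  y = 2: RHS = 153 is not a perfect cube.
  y = -2: RHS = -119 is not a perfect cube.
  y = 3: RHS = 476 is not a perfect cube.
  y = -3: RHS = -442 is not a perfect cube.
Continuing the search up to |y| = 40 finds no further solutions beyond those listed.
Collected solutions: (0, -1).

Solutions (with |y| ≤ 40): (0, -1).


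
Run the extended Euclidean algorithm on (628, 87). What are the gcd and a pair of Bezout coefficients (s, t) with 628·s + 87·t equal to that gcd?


Euclidean algorithm on (628, 87) — divide until remainder is 0:
  628 = 7 · 87 + 19
  87 = 4 · 19 + 11
  19 = 1 · 11 + 8
  11 = 1 · 8 + 3
  8 = 2 · 3 + 2
  3 = 1 · 2 + 1
  2 = 2 · 1 + 0
gcd(628, 87) = 1.
Track Bezout coefficients alongside the remainders: start with r₀ = 628 = a·1 + b·0 (s = 1, t = 0) and r₁ = 87 = a·0 + b·1 (s = 0, t = 1); each new remainder r_{k+1} = r_{k-1} − q_k·r_k inherits s_{k+1} = s_{k-1} − q_k·s_k, t_{k+1} = t_{k-1} − q_k·t_k, so r_k = a·s_k + b·t_k at every step:
  q = 7: r = 19, s = 1 − 7·0 = 1, t = 0 − 7·1 = -7  (check: 628·1 + 87·(-7) = 19)
  q = 4: r = 11, s = 0 − 4·1 = -4, t = 1 − 4·(-7) = 29  (check: 628·(-4) + 87·29 = 11)
  q = 1: r = 8, s = 1 − 1·(-4) = 5, t = -7 − 1·29 = -36  (check: 628·5 + 87·(-36) = 8)
  q = 1: r = 3, s = -4 − 1·5 = -9, t = 29 − 1·(-36) = 65  (check: 628·(-9) + 87·65 = 3)
  q = 2: r = 2, s = 5 − 2·(-9) = 23, t = -36 − 2·65 = -166  (check: 628·23 + 87·(-166) = 2)
  q = 1: r = 1, s = -9 − 1·23 = -32, t = 65 − 1·(-166) = 231  (check: 628·(-32) + 87·231 = 1)
The row with r = 1 (the gcd) gives the Bezout coefficients s = -32, t = 231.
Result: 628 · (-32) + 87 · (231) = 1.

gcd(628, 87) = 1; s = -32, t = 231 (check: 628·(-32) + 87·231 = 1).


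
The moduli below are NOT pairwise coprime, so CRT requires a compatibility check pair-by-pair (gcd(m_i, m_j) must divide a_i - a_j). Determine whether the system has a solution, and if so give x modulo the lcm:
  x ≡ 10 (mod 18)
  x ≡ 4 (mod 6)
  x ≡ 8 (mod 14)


Moduli 18, 6, 14 are not pairwise coprime, so CRT works modulo lcm(m_i) when all pairwise compatibility conditions hold.
Pairwise compatibility: gcd(m_i, m_j) must divide a_i - a_j for every pair.
Merge one congruence at a time:
  Start: x ≡ 10 (mod 18).
  Combine with x ≡ 4 (mod 6): gcd(18, 6) = 6; 4 - 10 = -6, which IS divisible by 6, so compatible.
    Write x = 10 + 18·t and substitute into x ≡ 4 (mod 6): 18·t ≡ 4 − 10 = -6 (mod 6).
    Divide the congruence (and modulus) by g = 6: 3·t ≡ -1 (mod 1).
    Modulo 1 every t works; take t = 0.
    Then x = 10 + 18·0 = 10, valid modulo lcm(18, 6) = 18: x ≡ 10 (mod 18).
  Combine with x ≡ 8 (mod 14): gcd(18, 14) = 2; 8 - 10 = -2, which IS divisible by 2, so compatible.
    Write x = 10 + 18·t and substitute into x ≡ 8 (mod 14): 18·t ≡ 8 − 10 = -2 (mod 14).
    Divide the congruence (and modulus) by g = 2: 9·t ≡ -1 (mod 7).
    Reduce coefficients mod 7: 2·t ≡ 6 (mod 7).
    The inverse of 2 mod 7 is 4 (since 2·4 = 8 = 1·7 + 1), so t ≡ 4·6 = 24 ≡ 3 (mod 7).
    Then x = 10 + 18·3 = 64, valid modulo lcm(18, 14) = 126: x ≡ 64 (mod 126).
Verify: 64 mod 18 = 10, 64 mod 6 = 4, 64 mod 14 = 8.

x ≡ 64 (mod 126).


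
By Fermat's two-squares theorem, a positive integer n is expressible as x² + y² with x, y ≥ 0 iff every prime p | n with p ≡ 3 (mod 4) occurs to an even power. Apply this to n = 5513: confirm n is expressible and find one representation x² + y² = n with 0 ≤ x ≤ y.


Step 1: Factor n = 5513 = 37 · 149.
Step 2: Check the mod-4 condition on each prime factor: 37 ≡ 1 (mod 4), exponent 1; 149 ≡ 1 (mod 4), exponent 1.
All primes ≡ 3 (mod 4) appear to even exponent (or don't appear), so by the two-squares theorem n IS expressible as a sum of two squares.
Step 3: Build a representation. Here n = 37 · 149 is a product of primes ≡ 1 (mod 4). Each prime p ≡ 1 (mod 4) is itself a sum of two squares; find a² by testing p − a² for a perfect square:
  37: 37 − 1² = 36 = 6² ⇒ 37 = 1² + 6².
  149: 149 − 1² = 148, 149 − 2² = 145, 149 − 3² = 140, 149 − 4² = 133, 149 − 5² = 124, 149 − 6² = 113, 149 − 7² = 100 = 10² ⇒ 149 = 7² + 10².
  Combine using the Brahmagupta–Fibonacci identity (a² + b²)(c² + d²) = (ac − bd)² + (ad + bc)² = (ac + bd)² + (ad − bc)²:
  37 · 149 = 5513: from (1² + 6²)(7² + 10²), take (1·7 − 6·10, 1·10 + 6·7) = (7 − 60, 10 + 42) = (-53, 52); dropping signs (only squares matter) gives (53, 52); check 53² + 52² = 2809 + 2704 = 5513 ✓.
Step 4: Order so x ≤ y and verify: 52² + 53² = 2704 + 2809 = 5513 = n. ✓

n = 5513 = 52² + 53² (one valid representation with x ≤ y).


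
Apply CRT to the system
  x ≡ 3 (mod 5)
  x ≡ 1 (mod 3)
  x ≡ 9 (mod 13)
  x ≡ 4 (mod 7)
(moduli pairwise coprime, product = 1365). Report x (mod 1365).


Product of moduli M = 5 · 3 · 13 · 7 = 1365.
Merge one congruence at a time:
  Start: x ≡ 3 (mod 5).
  Combine with x ≡ 1 (mod 3); new modulus lcm = 15.
    Write x = 3 + 5·t and substitute into x ≡ 1 (mod 3): 5·t ≡ 1 − 3 = -2 (mod 3).
    Reduce coefficients mod 3: 2·t ≡ 1 (mod 3).
    The inverse of 2 mod 3 is 2 (since 2·2 = 4 = 1·3 + 1), so t ≡ 2·1 = 2 ≡ 2 (mod 3).
    Then x = 3 + 5·2 = 13, valid modulo lcm(5, 3) = 15: x ≡ 13 (mod 15).
  Combine with x ≡ 9 (mod 13); new modulus lcm = 195.
    Write x = 13 + 15·t and substitute into x ≡ 9 (mod 13): 15·t ≡ 9 − 13 = -4 (mod 13).
    Reduce coefficients mod 13: 2·t ≡ 9 (mod 13).
    The inverse of 2 mod 13 is 7 (since 2·7 = 14 = 1·13 + 1), so t ≡ 7·9 = 63 ≡ 11 (mod 13).
    Then x = 13 + 15·11 = 178, valid modulo lcm(15, 13) = 195: x ≡ 178 (mod 195).
  Combine with x ≡ 4 (mod 7); new modulus lcm = 1365.
    Write x = 178 + 195·t and substitute into x ≡ 4 (mod 7): 195·t ≡ 4 − 178 = -174 (mod 7).
    Reduce coefficients mod 7: 6·t ≡ 1 (mod 7).
    The inverse of 6 mod 7 is 6 (since 6·6 = 36 = 5·7 + 1), so t ≡ 6·1 = 6 ≡ 6 (mod 7).
    Then x = 178 + 195·6 = 1348, valid modulo lcm(195, 7) = 1365: x ≡ 1348 (mod 1365).
Verify against each original: 1348 mod 5 = 3, 1348 mod 3 = 1, 1348 mod 13 = 9, 1348 mod 7 = 4.

x ≡ 1348 (mod 1365).


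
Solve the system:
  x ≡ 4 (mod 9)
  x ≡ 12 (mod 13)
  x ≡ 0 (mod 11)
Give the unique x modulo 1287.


Moduli 9, 13, 11 are pairwise coprime; by CRT there is a unique solution modulo M = 9 · 13 · 11 = 1287.
Solve pairwise, accumulating the modulus:
  Start with x ≡ 4 (mod 9).
  Combine with x ≡ 12 (mod 13): since gcd(9, 13) = 1, we get a unique residue mod 117.
    Write x = 4 + 9·t and substitute into x ≡ 12 (mod 13): 9·t ≡ 12 − 4 = 8 (mod 13).
    The inverse of 9 mod 13 is 3 (since 9·3 = 27 = 2·13 + 1), so t ≡ 3·8 = 24 ≡ 11 (mod 13).
    Then x = 4 + 9·11 = 103, valid modulo lcm(9, 13) = 117: x ≡ 103 (mod 117).
  Combine with x ≡ 0 (mod 11): since gcd(117, 11) = 1, we get a unique residue mod 1287.
    Write x = 103 + 117·t and substitute into x ≡ 0 (mod 11): 117·t ≡ 0 − 103 = -103 (mod 11).
    Reduce coefficients mod 11: 7·t ≡ 7 (mod 11).
    The inverse of 7 mod 11 is 8 (since 7·8 = 56 = 5·11 + 1), so t ≡ 8·7 = 56 ≡ 1 (mod 11).
    Then x = 103 + 117·1 = 220, valid modulo lcm(117, 11) = 1287: x ≡ 220 (mod 1287).
Verify: 220 mod 9 = 4 ✓, 220 mod 13 = 12 ✓, 220 mod 11 = 0 ✓.

x ≡ 220 (mod 1287).


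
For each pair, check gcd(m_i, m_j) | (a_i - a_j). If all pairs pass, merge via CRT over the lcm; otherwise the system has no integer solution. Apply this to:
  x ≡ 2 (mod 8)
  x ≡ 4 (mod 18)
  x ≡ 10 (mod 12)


Moduli 8, 18, 12 are not pairwise coprime, so CRT works modulo lcm(m_i) when all pairwise compatibility conditions hold.
Pairwise compatibility: gcd(m_i, m_j) must divide a_i - a_j for every pair.
Merge one congruence at a time:
  Start: x ≡ 2 (mod 8).
  Combine with x ≡ 4 (mod 18): gcd(8, 18) = 2; 4 - 2 = 2, which IS divisible by 2, so compatible.
    Write x = 2 + 8·t and substitute into x ≡ 4 (mod 18): 8·t ≡ 4 − 2 = 2 (mod 18).
    Divide the congruence (and modulus) by g = 2: 4·t ≡ 1 (mod 9).
    The inverse of 4 mod 9 is 7 (since 4·7 = 28 = 3·9 + 1), so t ≡ 7·1 = 7 ≡ 7 (mod 9).
    Then x = 2 + 8·7 = 58, valid modulo lcm(8, 18) = 72: x ≡ 58 (mod 72).
  Combine with x ≡ 10 (mod 12): gcd(72, 12) = 12; 10 - 58 = -48, which IS divisible by 12, so compatible.
    Write x = 58 + 72·t and substitute into x ≡ 10 (mod 12): 72·t ≡ 10 − 58 = -48 (mod 12).
    Divide the congruence (and modulus) by g = 12: 6·t ≡ -4 (mod 1).
    Modulo 1 every t works; take t = 0.
    Then x = 58 + 72·0 = 58, valid modulo lcm(72, 12) = 72: x ≡ 58 (mod 72).
Verify: 58 mod 8 = 2, 58 mod 18 = 4, 58 mod 12 = 10.

x ≡ 58 (mod 72).


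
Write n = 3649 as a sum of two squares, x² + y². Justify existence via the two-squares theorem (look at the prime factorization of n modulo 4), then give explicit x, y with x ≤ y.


Step 1: Factor n = 3649 = 41 · 89.
Step 2: Check the mod-4 condition on each prime factor: 41 ≡ 1 (mod 4), exponent 1; 89 ≡ 1 (mod 4), exponent 1.
All primes ≡ 3 (mod 4) appear to even exponent (or don't appear), so by the two-squares theorem n IS expressible as a sum of two squares.
Step 3: Build a representation. Here n = 41 · 89 is a product of primes ≡ 1 (mod 4). Each prime p ≡ 1 (mod 4) is itself a sum of two squares; find a² by testing p − a² for a perfect square:
  41: 41 − 1² = 40, 41 − 2² = 37, 41 − 3² = 32, 41 − 4² = 25 = 5² ⇒ 41 = 4² + 5².
  89: 89 − 1² = 88, 89 − 2² = 85, 89 − 3² = 80, 89 − 4² = 73, 89 − 5² = 64 = 8² ⇒ 89 = 5² + 8².
  Combine using the Brahmagupta–Fibonacci identity (a² + b²)(c² + d²) = (ac − bd)² + (ad + bc)² = (ac + bd)² + (ad − bc)²:
  41 · 89 = 3649: from (4² + 5²)(5² + 8²), take (4·5 − 5·8, 4·8 + 5·5) = (20 − 40, 32 + 25) = (-20, 57); dropping signs (only squares matter) gives (20, 57); check 20² + 57² = 400 + 3249 = 3649 ✓.
Step 4: Order so x ≤ y and verify: 20² + 57² = 400 + 3249 = 3649 = n. ✓

n = 3649 = 20² + 57² (one valid representation with x ≤ y).


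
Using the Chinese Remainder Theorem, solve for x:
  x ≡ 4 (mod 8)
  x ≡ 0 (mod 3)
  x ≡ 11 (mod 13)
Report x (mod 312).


Moduli 8, 3, 13 are pairwise coprime; by CRT there is a unique solution modulo M = 8 · 3 · 13 = 312.
Solve pairwise, accumulating the modulus:
  Start with x ≡ 4 (mod 8).
  Combine with x ≡ 0 (mod 3): since gcd(8, 3) = 1, we get a unique residue mod 24.
    Write x = 4 + 8·t and substitute into x ≡ 0 (mod 3): 8·t ≡ 0 − 4 = -4 (mod 3).
    Reduce coefficients mod 3: 2·t ≡ 2 (mod 3).
    The inverse of 2 mod 3 is 2 (since 2·2 = 4 = 1·3 + 1), so t ≡ 2·2 = 4 ≡ 1 (mod 3).
    Then x = 4 + 8·1 = 12, valid modulo lcm(8, 3) = 24: x ≡ 12 (mod 24).
  Combine with x ≡ 11 (mod 13): since gcd(24, 13) = 1, we get a unique residue mod 312.
    Write x = 12 + 24·t and substitute into x ≡ 11 (mod 13): 24·t ≡ 11 − 12 = -1 (mod 13).
    Reduce coefficients mod 13: 11·t ≡ 12 (mod 13).
    The inverse of 11 mod 13 is 6 (since 11·6 = 66 = 5·13 + 1), so t ≡ 6·12 = 72 ≡ 7 (mod 13).
    Then x = 12 + 24·7 = 180, valid modulo lcm(24, 13) = 312: x ≡ 180 (mod 312).
Verify: 180 mod 8 = 4 ✓, 180 mod 3 = 0 ✓, 180 mod 13 = 11 ✓.

x ≡ 180 (mod 312).


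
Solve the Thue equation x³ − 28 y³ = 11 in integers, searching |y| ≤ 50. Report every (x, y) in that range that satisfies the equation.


The equation is x³ - 28y³ = 11. For fixed y, x³ = 28·y³ + 11, so a solution requires the RHS to be a perfect cube.
Strategy: iterate y from -50 to 50, compute RHS = 28·y³ + 11, and check whether it is a (positive or negative) perfect cube.
Check small values of y:
  y = 0: RHS = 11 is not a perfect cube.
  y = 1: RHS = 39 is not a perfect cube.
  y = -1: RHS = -17 is not a perfect cube.
  y = 2: RHS = 235 is not a perfect cube.
  y = -2: RHS = -213 is not a perfect cube.
  y = 3: RHS = 767 is not a perfect cube.
  y = -3: RHS = -745 is not a perfect cube.
Continuing the search up to |y| = 50 finds no solutions either.
No (x, y) in the scanned range satisfies the equation.

No integer solutions with |y| ≤ 50.


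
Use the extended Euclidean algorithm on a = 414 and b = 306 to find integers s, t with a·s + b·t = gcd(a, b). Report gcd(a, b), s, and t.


Euclidean algorithm on (414, 306) — divide until remainder is 0:
  414 = 1 · 306 + 108
  306 = 2 · 108 + 90
  108 = 1 · 90 + 18
  90 = 5 · 18 + 0
gcd(414, 306) = 18.
Track Bezout coefficients alongside the remainders: start with r₀ = 414 = a·1 + b·0 (s = 1, t = 0) and r₁ = 306 = a·0 + b·1 (s = 0, t = 1); each new remainder r_{k+1} = r_{k-1} − q_k·r_k inherits s_{k+1} = s_{k-1} − q_k·s_k, t_{k+1} = t_{k-1} − q_k·t_k, so r_k = a·s_k + b·t_k at every step:
  q = 1: r = 108, s = 1 − 1·0 = 1, t = 0 − 1·1 = -1  (check: 414·1 + 306·(-1) = 108)
  q = 2: r = 90, s = 0 − 2·1 = -2, t = 1 − 2·(-1) = 3  (check: 414·(-2) + 306·3 = 90)
  q = 1: r = 18, s = 1 − 1·(-2) = 3, t = -1 − 1·3 = -4  (check: 414·3 + 306·(-4) = 18)
The row with r = 18 (the gcd) gives the Bezout coefficients s = 3, t = -4.
Result: 414 · (3) + 306 · (-4) = 18.

gcd(414, 306) = 18; s = 3, t = -4 (check: 414·3 + 306·(-4) = 18).


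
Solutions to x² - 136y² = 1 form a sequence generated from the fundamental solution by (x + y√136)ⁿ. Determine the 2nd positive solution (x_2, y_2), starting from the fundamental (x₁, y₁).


Step 1: Find the fundamental solution (x₁, y₁) of x² - 136y² = 1.
  Expand √136 as a continued fraction. a₀ = ⌊√136⌋ = 11; iterate m_{k+1} = d_k·a_k − m_k, d_{k+1} = (136 − m_{k+1}²)/d_k, a_{k+1} = ⌊(a₀ + m_{k+1})/d_{k+1}⌋ (starting m₀ = 0, d₀ = 1), with convergents p_k = a_k·p_{k-1} + p_{k-2}, q_k = a_k·q_{k-1} + q_{k-2} (p₋₁ = 1, q₋₁ = 0):
  k = 0: a₀ = 11; p₀/q₀ = 11/1; p₀² − 136·q₀² = 121 − 136 = -15.
  k = 1: m = 11, d = 15, a = ⌊(11 + 11)/15⌋ = 1; p/q = (1·11 + 1)/(1·1 + 0) = 12/1; p² − 136·q² = 144 − 136 = 8.
  k = 2: m = 4, d = 8, a = ⌊(11 + 4)/8⌋ = 1; p/q = (1·12 + 11)/(1·1 + 1) = 23/2; p² − 136·q² = 529 − 544 = -15.
  k = 3: m = 4, d = 15, a = ⌊(11 + 4)/15⌋ = 1; p/q = (1·23 + 12)/(1·2 + 1) = 35/3; p² − 136·q² = 1225 − 1224 = 1.
  The first convergent with p² − 136·q² = 1 gives the fundamental solution (x₁, y₁) = (35, 3).
Step 2: Apply the recurrence (x_{n+1}, y_{n+1}) = (x₁x_n + 136y₁y_n, x₁y_n + y₁x_n) repeatedly.
  From (x_1, y_1) = (35, 3): x_2 = 35·35 + 136·3·3 = 2449; y_2 = 35·3 + 3·35 = 210.
Step 3: Verify x_2² - 136·y_2² = 5997601 - 5997600 = 1 (should be 1). ✓

(x_1, y_1) = (35, 3); (x_2, y_2) = (2449, 210).


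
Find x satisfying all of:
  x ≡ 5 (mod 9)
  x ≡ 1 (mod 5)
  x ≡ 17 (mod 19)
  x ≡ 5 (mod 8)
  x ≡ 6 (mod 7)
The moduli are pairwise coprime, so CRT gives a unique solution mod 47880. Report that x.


Product of moduli M = 9 · 5 · 19 · 8 · 7 = 47880.
Merge one congruence at a time:
  Start: x ≡ 5 (mod 9).
  Combine with x ≡ 1 (mod 5); new modulus lcm = 45.
    Write x = 5 + 9·t and substitute into x ≡ 1 (mod 5): 9·t ≡ 1 − 5 = -4 (mod 5).
    Reduce coefficients mod 5: 4·t ≡ 1 (mod 5).
    The inverse of 4 mod 5 is 4 (since 4·4 = 16 = 3·5 + 1), so t ≡ 4·1 = 4 ≡ 4 (mod 5).
    Then x = 5 + 9·4 = 41, valid modulo lcm(9, 5) = 45: x ≡ 41 (mod 45).
  Combine with x ≡ 17 (mod 19); new modulus lcm = 855.
    Write x = 41 + 45·t and substitute into x ≡ 17 (mod 19): 45·t ≡ 17 − 41 = -24 (mod 19).
    Reduce coefficients mod 19: 7·t ≡ 14 (mod 19).
    The inverse of 7 mod 19 is 11 (since 7·11 = 77 = 4·19 + 1), so t ≡ 11·14 = 154 ≡ 2 (mod 19).
    Then x = 41 + 45·2 = 131, valid modulo lcm(45, 19) = 855: x ≡ 131 (mod 855).
  Combine with x ≡ 5 (mod 8); new modulus lcm = 6840.
    Write x = 131 + 855·t and substitute into x ≡ 5 (mod 8): 855·t ≡ 5 − 131 = -126 (mod 8).
    Reduce coefficients mod 8: 7·t ≡ 2 (mod 8).
    The inverse of 7 mod 8 is 7 (since 7·7 = 49 = 6·8 + 1), so t ≡ 7·2 = 14 ≡ 6 (mod 8).
    Then x = 131 + 855·6 = 5261, valid modulo lcm(855, 8) = 6840: x ≡ 5261 (mod 6840).
  Combine with x ≡ 6 (mod 7); new modulus lcm = 47880.
    Write x = 5261 + 6840·t and substitute into x ≡ 6 (mod 7): 6840·t ≡ 6 − 5261 = -5255 (mod 7).
    Reduce coefficients mod 7: 1·t ≡ 2 (mod 7).
    So t ≡ 2 (mod 7).
    Then x = 5261 + 6840·2 = 18941, valid modulo lcm(6840, 7) = 47880: x ≡ 18941 (mod 47880).
Verify against each original: 18941 mod 9 = 5, 18941 mod 5 = 1, 18941 mod 19 = 17, 18941 mod 8 = 5, 18941 mod 7 = 6.

x ≡ 18941 (mod 47880).


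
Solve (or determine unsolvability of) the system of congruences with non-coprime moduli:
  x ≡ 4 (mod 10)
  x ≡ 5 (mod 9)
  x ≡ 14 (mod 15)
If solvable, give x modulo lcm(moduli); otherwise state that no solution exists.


Moduli 10, 9, 15 are not pairwise coprime, so CRT works modulo lcm(m_i) when all pairwise compatibility conditions hold.
Pairwise compatibility: gcd(m_i, m_j) must divide a_i - a_j for every pair.
Merge one congruence at a time:
  Start: x ≡ 4 (mod 10).
  Combine with x ≡ 5 (mod 9): gcd(10, 9) = 1; 5 - 4 = 1, which IS divisible by 1, so compatible.
    Write x = 4 + 10·t and substitute into x ≡ 5 (mod 9): 10·t ≡ 5 − 4 = 1 (mod 9).
    Reduce coefficients mod 9: 1·t ≡ 1 (mod 9).
    So t ≡ 1 (mod 9).
    Then x = 4 + 10·1 = 14, valid modulo lcm(10, 9) = 90: x ≡ 14 (mod 90).
  Combine with x ≡ 14 (mod 15): gcd(90, 15) = 15; 14 - 14 = 0, which IS divisible by 15, so compatible.
    Write x = 14 + 90·t and substitute into x ≡ 14 (mod 15): 90·t ≡ 14 − 14 = 0 (mod 15).
    Divide the congruence (and modulus) by g = 15: 6·t ≡ 0 (mod 1).
    Modulo 1 every t works; take t = 0.
    Then x = 14 + 90·0 = 14, valid modulo lcm(90, 15) = 90: x ≡ 14 (mod 90).
Verify: 14 mod 10 = 4, 14 mod 9 = 5, 14 mod 15 = 14.

x ≡ 14 (mod 90).


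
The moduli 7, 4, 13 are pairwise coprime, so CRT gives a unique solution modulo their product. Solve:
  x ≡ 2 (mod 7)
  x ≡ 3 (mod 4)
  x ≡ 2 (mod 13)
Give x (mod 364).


Moduli 7, 4, 13 are pairwise coprime; by CRT there is a unique solution modulo M = 7 · 4 · 13 = 364.
Solve pairwise, accumulating the modulus:
  Start with x ≡ 2 (mod 7).
  Combine with x ≡ 3 (mod 4): since gcd(7, 4) = 1, we get a unique residue mod 28.
    Write x = 2 + 7·t and substitute into x ≡ 3 (mod 4): 7·t ≡ 3 − 2 = 1 (mod 4).
    Reduce coefficients mod 4: 3·t ≡ 1 (mod 4).
    The inverse of 3 mod 4 is 3 (since 3·3 = 9 = 2·4 + 1), so t ≡ 3·1 = 3 ≡ 3 (mod 4).
    Then x = 2 + 7·3 = 23, valid modulo lcm(7, 4) = 28: x ≡ 23 (mod 28).
  Combine with x ≡ 2 (mod 13): since gcd(28, 13) = 1, we get a unique residue mod 364.
    Write x = 23 + 28·t and substitute into x ≡ 2 (mod 13): 28·t ≡ 2 − 23 = -21 (mod 13).
    Reduce coefficients mod 13: 2·t ≡ 5 (mod 13).
    The inverse of 2 mod 13 is 7 (since 2·7 = 14 = 1·13 + 1), so t ≡ 7·5 = 35 ≡ 9 (mod 13).
    Then x = 23 + 28·9 = 275, valid modulo lcm(28, 13) = 364: x ≡ 275 (mod 364).
Verify: 275 mod 7 = 2 ✓, 275 mod 4 = 3 ✓, 275 mod 13 = 2 ✓.

x ≡ 275 (mod 364).


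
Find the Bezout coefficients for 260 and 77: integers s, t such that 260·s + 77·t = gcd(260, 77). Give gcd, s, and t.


Euclidean algorithm on (260, 77) — divide until remainder is 0:
  260 = 3 · 77 + 29
  77 = 2 · 29 + 19
  29 = 1 · 19 + 10
  19 = 1 · 10 + 9
  10 = 1 · 9 + 1
  9 = 9 · 1 + 0
gcd(260, 77) = 1.
Track Bezout coefficients alongside the remainders: start with r₀ = 260 = a·1 + b·0 (s = 1, t = 0) and r₁ = 77 = a·0 + b·1 (s = 0, t = 1); each new remainder r_{k+1} = r_{k-1} − q_k·r_k inherits s_{k+1} = s_{k-1} − q_k·s_k, t_{k+1} = t_{k-1} − q_k·t_k, so r_k = a·s_k + b·t_k at every step:
  q = 3: r = 29, s = 1 − 3·0 = 1, t = 0 − 3·1 = -3  (check: 260·1 + 77·(-3) = 29)
  q = 2: r = 19, s = 0 − 2·1 = -2, t = 1 − 2·(-3) = 7  (check: 260·(-2) + 77·7 = 19)
  q = 1: r = 10, s = 1 − 1·(-2) = 3, t = -3 − 1·7 = -10  (check: 260·3 + 77·(-10) = 10)
  q = 1: r = 9, s = -2 − 1·3 = -5, t = 7 − 1·(-10) = 17  (check: 260·(-5) + 77·17 = 9)
  q = 1: r = 1, s = 3 − 1·(-5) = 8, t = -10 − 1·17 = -27  (check: 260·8 + 77·(-27) = 1)
The row with r = 1 (the gcd) gives the Bezout coefficients s = 8, t = -27.
Result: 260 · (8) + 77 · (-27) = 1.

gcd(260, 77) = 1; s = 8, t = -27 (check: 260·8 + 77·(-27) = 1).


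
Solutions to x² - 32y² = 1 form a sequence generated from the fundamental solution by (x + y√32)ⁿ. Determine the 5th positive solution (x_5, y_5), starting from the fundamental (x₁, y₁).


Step 1: Find the fundamental solution (x₁, y₁) of x² - 32y² = 1.
  Expand √32 as a continued fraction. a₀ = ⌊√32⌋ = 5; iterate m_{k+1} = d_k·a_k − m_k, d_{k+1} = (32 − m_{k+1}²)/d_k, a_{k+1} = ⌊(a₀ + m_{k+1})/d_{k+1}⌋ (starting m₀ = 0, d₀ = 1), with convergents p_k = a_k·p_{k-1} + p_{k-2}, q_k = a_k·q_{k-1} + q_{k-2} (p₋₁ = 1, q₋₁ = 0):
  k = 0: a₀ = 5; p₀/q₀ = 5/1; p₀² − 32·q₀² = 25 − 32 = -7.
  k = 1: m = 5, d = 7, a = ⌊(5 + 5)/7⌋ = 1; p/q = (1·5 + 1)/(1·1 + 0) = 6/1; p² − 32·q² = 36 − 32 = 4.
  k = 2: m = 2, d = 4, a = ⌊(5 + 2)/4⌋ = 1; p/q = (1·6 + 5)/(1·1 + 1) = 11/2; p² − 32·q² = 121 − 128 = -7.
  k = 3: m = 2, d = 7, a = ⌊(5 + 2)/7⌋ = 1; p/q = (1·11 + 6)/(1·2 + 1) = 17/3; p² − 32·q² = 289 − 288 = 1.
  The first convergent with p² − 32·q² = 1 gives the fundamental solution (x₁, y₁) = (17, 3).
Step 2: Apply the recurrence (x_{n+1}, y_{n+1}) = (x₁x_n + 32y₁y_n, x₁y_n + y₁x_n) repeatedly.
  From (x_1, y_1) = (17, 3): x_2 = 17·17 + 32·3·3 = 577; y_2 = 17·3 + 3·17 = 102.
  From (x_2, y_2) = (577, 102): x_3 = 17·577 + 32·3·102 = 19601; y_3 = 17·102 + 3·577 = 3465.
  From (x_3, y_3) = (19601, 3465): x_4 = 17·19601 + 32·3·3465 = 665857; y_4 = 17·3465 + 3·19601 = 117708.
  From (x_4, y_4) = (665857, 117708): x_5 = 17·665857 + 32·3·117708 = 22619537; y_5 = 17·117708 + 3·665857 = 3998607.
Step 3: Verify x_5² - 32·y_5² = 511643454094369 - 511643454094368 = 1 (should be 1). ✓

(x_1, y_1) = (17, 3); (x_5, y_5) = (22619537, 3998607).


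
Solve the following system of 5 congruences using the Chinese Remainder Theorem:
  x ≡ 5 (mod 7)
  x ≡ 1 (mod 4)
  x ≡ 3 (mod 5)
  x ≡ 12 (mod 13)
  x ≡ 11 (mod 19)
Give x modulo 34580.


Product of moduli M = 7 · 4 · 5 · 13 · 19 = 34580.
Merge one congruence at a time:
  Start: x ≡ 5 (mod 7).
  Combine with x ≡ 1 (mod 4); new modulus lcm = 28.
    Write x = 5 + 7·t and substitute into x ≡ 1 (mod 4): 7·t ≡ 1 − 5 = -4 (mod 4).
    Reduce coefficients mod 4: 3·t ≡ 0 (mod 4).
    The inverse of 3 mod 4 is 3 (since 3·3 = 9 = 2·4 + 1), so t ≡ 3·0 = 0 ≡ 0 (mod 4).
    Then x = 5 + 7·0 = 5, valid modulo lcm(7, 4) = 28: x ≡ 5 (mod 28).
  Combine with x ≡ 3 (mod 5); new modulus lcm = 140.
    Write x = 5 + 28·t and substitute into x ≡ 3 (mod 5): 28·t ≡ 3 − 5 = -2 (mod 5).
    Reduce coefficients mod 5: 3·t ≡ 3 (mod 5).
    The inverse of 3 mod 5 is 2 (since 3·2 = 6 = 1·5 + 1), so t ≡ 2·3 = 6 ≡ 1 (mod 5).
    Then x = 5 + 28·1 = 33, valid modulo lcm(28, 5) = 140: x ≡ 33 (mod 140).
  Combine with x ≡ 12 (mod 13); new modulus lcm = 1820.
    Write x = 33 + 140·t and substitute into x ≡ 12 (mod 13): 140·t ≡ 12 − 33 = -21 (mod 13).
    Reduce coefficients mod 13: 10·t ≡ 5 (mod 13).
    The inverse of 10 mod 13 is 4 (since 10·4 = 40 = 3·13 + 1), so t ≡ 4·5 = 20 ≡ 7 (mod 13).
    Then x = 33 + 140·7 = 1013, valid modulo lcm(140, 13) = 1820: x ≡ 1013 (mod 1820).
  Combine with x ≡ 11 (mod 19); new modulus lcm = 34580.
    Write x = 1013 + 1820·t and substitute into x ≡ 11 (mod 19): 1820·t ≡ 11 − 1013 = -1002 (mod 19).
    Reduce coefficients mod 19: 15·t ≡ 5 (mod 19).
    The inverse of 15 mod 19 is 14 (since 15·14 = 210 = 11·19 + 1), so t ≡ 14·5 = 70 ≡ 13 (mod 19).
    Then x = 1013 + 1820·13 = 24673, valid modulo lcm(1820, 19) = 34580: x ≡ 24673 (mod 34580).
Verify against each original: 24673 mod 7 = 5, 24673 mod 4 = 1, 24673 mod 5 = 3, 24673 mod 13 = 12, 24673 mod 19 = 11.

x ≡ 24673 (mod 34580).


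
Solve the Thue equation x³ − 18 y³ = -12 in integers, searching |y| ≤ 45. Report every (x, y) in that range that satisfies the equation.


The equation is x³ - 18y³ = -12. For fixed y, x³ = 18·y³ − 12, so a solution requires the RHS to be a perfect cube.
Strategy: iterate y from -45 to 45, compute RHS = 18·y³ − 12, and check whether it is a (positive or negative) perfect cube.
Check small values of y:
  y = 0: RHS = -12 is not a perfect cube.
  y = 1: RHS = 6 is not a perfect cube.
  y = -1: RHS = -30 is not a perfect cube.
  y = 2: RHS = 132 is not a perfect cube.
  y = -2: RHS = -156 is not a perfect cube.
  y = 3: RHS = 474 is not a perfect cube.
  y = -3: RHS = -498 is not a perfect cube.
Continuing the search up to |y| = 45 finds no solutions either.
No (x, y) in the scanned range satisfies the equation.

No integer solutions with |y| ≤ 45.


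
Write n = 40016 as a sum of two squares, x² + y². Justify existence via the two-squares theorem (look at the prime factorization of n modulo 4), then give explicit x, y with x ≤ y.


Step 1: Factor n = 40016 = 2^4 · 41 · 61.
Step 2: Check the mod-4 condition on each prime factor: 2 = 2 (special); 41 ≡ 1 (mod 4), exponent 1; 61 ≡ 1 (mod 4), exponent 1.
All primes ≡ 3 (mod 4) appear to even exponent (or don't appear), so by the two-squares theorem n IS expressible as a sum of two squares.
Step 3: Build a representation. Group n = k² · m with k = 4 and m = 41 · 61 = 2501 (a product of primes ≡ 1 (mod 4)); a representation of m scales to one of n via (k·x)² + (k·y)² = k²(x² + y²). Each prime p ≡ 1 (mod 4) is itself a sum of two squares; find a² by testing p − a² for a perfect square:
  41: 41 − 1² = 40, 41 − 2² = 37, 41 − 3² = 32, 41 − 4² = 25 = 5² ⇒ 41 = 4² + 5².
  61: 61 − 1² = 60, 61 − 2² = 57, 61 − 3² = 52, 61 − 4² = 45, 61 − 5² = 36 = 6² ⇒ 61 = 5² + 6².
  Combine using the Brahmagupta–Fibonacci identity (a² + b²)(c² + d²) = (ac − bd)² + (ad + bc)² = (ac + bd)² + (ad − bc)²:
  41 · 61 = 2501: from (4² + 5²)(5² + 6²), take (4·5 − 5·6, 4·6 + 5·5) = (20 − 30, 24 + 25) = (-10, 49); dropping signs (only squares matter) gives (10, 49); check 10² + 49² = 100 + 2401 = 2501 ✓.
  Scale by k = 4: (4·10, 4·49) = (40, 196).
Step 4: Order so x ≤ y and verify: 40² + 196² = 1600 + 38416 = 40016 = n. ✓

n = 40016 = 40² + 196² (one valid representation with x ≤ y).


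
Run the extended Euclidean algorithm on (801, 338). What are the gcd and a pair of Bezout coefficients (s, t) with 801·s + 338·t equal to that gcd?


Euclidean algorithm on (801, 338) — divide until remainder is 0:
  801 = 2 · 338 + 125
  338 = 2 · 125 + 88
  125 = 1 · 88 + 37
  88 = 2 · 37 + 14
  37 = 2 · 14 + 9
  14 = 1 · 9 + 5
  9 = 1 · 5 + 4
  5 = 1 · 4 + 1
  4 = 4 · 1 + 0
gcd(801, 338) = 1.
Track Bezout coefficients alongside the remainders: start with r₀ = 801 = a·1 + b·0 (s = 1, t = 0) and r₁ = 338 = a·0 + b·1 (s = 0, t = 1); each new remainder r_{k+1} = r_{k-1} − q_k·r_k inherits s_{k+1} = s_{k-1} − q_k·s_k, t_{k+1} = t_{k-1} − q_k·t_k, so r_k = a·s_k + b·t_k at every step:
  q = 2: r = 125, s = 1 − 2·0 = 1, t = 0 − 2·1 = -2  (check: 801·1 + 338·(-2) = 125)
  q = 2: r = 88, s = 0 − 2·1 = -2, t = 1 − 2·(-2) = 5  (check: 801·(-2) + 338·5 = 88)
  q = 1: r = 37, s = 1 − 1·(-2) = 3, t = -2 − 1·5 = -7  (check: 801·3 + 338·(-7) = 37)
  q = 2: r = 14, s = -2 − 2·3 = -8, t = 5 − 2·(-7) = 19  (check: 801·(-8) + 338·19 = 14)
  q = 2: r = 9, s = 3 − 2·(-8) = 19, t = -7 − 2·19 = -45  (check: 801·19 + 338·(-45) = 9)
  q = 1: r = 5, s = -8 − 1·19 = -27, t = 19 − 1·(-45) = 64  (check: 801·(-27) + 338·64 = 5)
  q = 1: r = 4, s = 19 − 1·(-27) = 46, t = -45 − 1·64 = -109  (check: 801·46 + 338·(-109) = 4)
  q = 1: r = 1, s = -27 − 1·46 = -73, t = 64 − 1·(-109) = 173  (check: 801·(-73) + 338·173 = 1)
The row with r = 1 (the gcd) gives the Bezout coefficients s = -73, t = 173.
Result: 801 · (-73) + 338 · (173) = 1.

gcd(801, 338) = 1; s = -73, t = 173 (check: 801·(-73) + 338·173 = 1).


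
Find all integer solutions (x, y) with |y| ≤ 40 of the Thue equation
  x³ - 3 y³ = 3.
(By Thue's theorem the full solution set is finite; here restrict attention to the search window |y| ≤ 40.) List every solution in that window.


The equation is x³ - 3y³ = 3. For fixed y, x³ = 3·y³ + 3, so a solution requires the RHS to be a perfect cube.
Strategy: iterate y from -40 to 40, compute RHS = 3·y³ + 3, and check whether it is a (positive or negative) perfect cube.
Check small values of y:
  y = 0: RHS = 3 is not a perfect cube.
  y = 1: RHS = 6 is not a perfect cube.
  y = -1: RHS = 0 = (0)³ ⇒ x = 0 works.
  y = 2: RHS = 27 = (3)³ ⇒ x = 3 works.
  y = -2: RHS = -21 is not a perfect cube.
  y = 3: RHS = 84 is not a perfect cube.
  y = -3: RHS = -78 is not a perfect cube.
Continuing the search up to |y| = 40 finds no further solutions beyond those listed.
Collected solutions: (0, -1), (3, 2).

Solutions (with |y| ≤ 40): (0, -1), (3, 2).


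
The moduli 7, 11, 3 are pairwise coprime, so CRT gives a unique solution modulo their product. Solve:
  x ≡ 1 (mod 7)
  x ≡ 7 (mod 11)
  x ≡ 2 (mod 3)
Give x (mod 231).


Moduli 7, 11, 3 are pairwise coprime; by CRT there is a unique solution modulo M = 7 · 11 · 3 = 231.
Solve pairwise, accumulating the modulus:
  Start with x ≡ 1 (mod 7).
  Combine with x ≡ 7 (mod 11): since gcd(7, 11) = 1, we get a unique residue mod 77.
    Write x = 1 + 7·t and substitute into x ≡ 7 (mod 11): 7·t ≡ 7 − 1 = 6 (mod 11).
    The inverse of 7 mod 11 is 8 (since 7·8 = 56 = 5·11 + 1), so t ≡ 8·6 = 48 ≡ 4 (mod 11).
    Then x = 1 + 7·4 = 29, valid modulo lcm(7, 11) = 77: x ≡ 29 (mod 77).
  Combine with x ≡ 2 (mod 3): since gcd(77, 3) = 1, we get a unique residue mod 231.
    Write x = 29 + 77·t and substitute into x ≡ 2 (mod 3): 77·t ≡ 2 − 29 = -27 (mod 3).
    Reduce coefficients mod 3: 2·t ≡ 0 (mod 3).
    The inverse of 2 mod 3 is 2 (since 2·2 = 4 = 1·3 + 1), so t ≡ 2·0 = 0 ≡ 0 (mod 3).
    Then x = 29 + 77·0 = 29, valid modulo lcm(77, 3) = 231: x ≡ 29 (mod 231).
Verify: 29 mod 7 = 1 ✓, 29 mod 11 = 7 ✓, 29 mod 3 = 2 ✓.

x ≡ 29 (mod 231).


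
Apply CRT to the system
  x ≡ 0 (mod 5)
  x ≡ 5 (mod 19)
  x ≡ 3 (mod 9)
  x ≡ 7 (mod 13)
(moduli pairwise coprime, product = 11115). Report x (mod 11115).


Product of moduli M = 5 · 19 · 9 · 13 = 11115.
Merge one congruence at a time:
  Start: x ≡ 0 (mod 5).
  Combine with x ≡ 5 (mod 19); new modulus lcm = 95.
    Write x = 0 + 5·t and substitute into x ≡ 5 (mod 19): 5·t ≡ 5 − 0 = 5 (mod 19).
    The inverse of 5 mod 19 is 4 (since 5·4 = 20 = 1·19 + 1), so t ≡ 4·5 = 20 ≡ 1 (mod 19).
    Then x = 0 + 5·1 = 5, valid modulo lcm(5, 19) = 95: x ≡ 5 (mod 95).
  Combine with x ≡ 3 (mod 9); new modulus lcm = 855.
    Write x = 5 + 95·t and substitute into x ≡ 3 (mod 9): 95·t ≡ 3 − 5 = -2 (mod 9).
    Reduce coefficients mod 9: 5·t ≡ 7 (mod 9).
    The inverse of 5 mod 9 is 2 (since 5·2 = 10 = 1·9 + 1), so t ≡ 2·7 = 14 ≡ 5 (mod 9).
    Then x = 5 + 95·5 = 480, valid modulo lcm(95, 9) = 855: x ≡ 480 (mod 855).
  Combine with x ≡ 7 (mod 13); new modulus lcm = 11115.
    Write x = 480 + 855·t and substitute into x ≡ 7 (mod 13): 855·t ≡ 7 − 480 = -473 (mod 13).
    Reduce coefficients mod 13: 10·t ≡ 8 (mod 13).
    The inverse of 10 mod 13 is 4 (since 10·4 = 40 = 3·13 + 1), so t ≡ 4·8 = 32 ≡ 6 (mod 13).
    Then x = 480 + 855·6 = 5610, valid modulo lcm(855, 13) = 11115: x ≡ 5610 (mod 11115).
Verify against each original: 5610 mod 5 = 0, 5610 mod 19 = 5, 5610 mod 9 = 3, 5610 mod 13 = 7.

x ≡ 5610 (mod 11115).


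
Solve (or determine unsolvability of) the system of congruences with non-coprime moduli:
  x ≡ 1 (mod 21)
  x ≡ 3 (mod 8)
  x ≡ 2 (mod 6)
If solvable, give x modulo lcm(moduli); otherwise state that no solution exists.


Moduli 21, 8, 6 are not pairwise coprime, so CRT works modulo lcm(m_i) when all pairwise compatibility conditions hold.
Pairwise compatibility: gcd(m_i, m_j) must divide a_i - a_j for every pair.
Merge one congruence at a time:
  Start: x ≡ 1 (mod 21).
  Combine with x ≡ 3 (mod 8): gcd(21, 8) = 1; 3 - 1 = 2, which IS divisible by 1, so compatible.
    Write x = 1 + 21·t and substitute into x ≡ 3 (mod 8): 21·t ≡ 3 − 1 = 2 (mod 8).
    Reduce coefficients mod 8: 5·t ≡ 2 (mod 8).
    The inverse of 5 mod 8 is 5 (since 5·5 = 25 = 3·8 + 1), so t ≡ 5·2 = 10 ≡ 2 (mod 8).
    Then x = 1 + 21·2 = 43, valid modulo lcm(21, 8) = 168: x ≡ 43 (mod 168).
  Combine with x ≡ 2 (mod 6): gcd(168, 6) = 6, and 2 - 43 = -41 is NOT divisible by 6.
    ⇒ system is inconsistent (no integer solution).

No solution (the system is inconsistent).


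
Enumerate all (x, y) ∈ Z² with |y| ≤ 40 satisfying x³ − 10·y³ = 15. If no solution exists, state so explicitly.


The equation is x³ - 10y³ = 15. For fixed y, x³ = 10·y³ + 15, so a solution requires the RHS to be a perfect cube.
Strategy: iterate y from -40 to 40, compute RHS = 10·y³ + 15, and check whether it is a (positive or negative) perfect cube.
Check small values of y:
  y = 0: RHS = 15 is not a perfect cube.
  y = 1: RHS = 25 is not a perfect cube.
  y = -1: RHS = 5 is not a perfect cube.
  y = 2: RHS = 95 is not a perfect cube.
  y = -2: RHS = -65 is not a perfect cube.
  y = 3: RHS = 285 is not a perfect cube.
  y = -3: RHS = -255 is not a perfect cube.
Continuing the search up to |y| = 40 finds no solutions either.
No (x, y) in the scanned range satisfies the equation.

No integer solutions with |y| ≤ 40.


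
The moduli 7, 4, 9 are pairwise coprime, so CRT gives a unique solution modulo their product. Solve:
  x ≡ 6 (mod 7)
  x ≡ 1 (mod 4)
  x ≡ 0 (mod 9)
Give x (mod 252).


Moduli 7, 4, 9 are pairwise coprime; by CRT there is a unique solution modulo M = 7 · 4 · 9 = 252.
Solve pairwise, accumulating the modulus:
  Start with x ≡ 6 (mod 7).
  Combine with x ≡ 1 (mod 4): since gcd(7, 4) = 1, we get a unique residue mod 28.
    Write x = 6 + 7·t and substitute into x ≡ 1 (mod 4): 7·t ≡ 1 − 6 = -5 (mod 4).
    Reduce coefficients mod 4: 3·t ≡ 3 (mod 4).
    The inverse of 3 mod 4 is 3 (since 3·3 = 9 = 2·4 + 1), so t ≡ 3·3 = 9 ≡ 1 (mod 4).
    Then x = 6 + 7·1 = 13, valid modulo lcm(7, 4) = 28: x ≡ 13 (mod 28).
  Combine with x ≡ 0 (mod 9): since gcd(28, 9) = 1, we get a unique residue mod 252.
    Write x = 13 + 28·t and substitute into x ≡ 0 (mod 9): 28·t ≡ 0 − 13 = -13 (mod 9).
    Reduce coefficients mod 9: 1·t ≡ 5 (mod 9).
    So t ≡ 5 (mod 9).
    Then x = 13 + 28·5 = 153, valid modulo lcm(28, 9) = 252: x ≡ 153 (mod 252).
Verify: 153 mod 7 = 6 ✓, 153 mod 4 = 1 ✓, 153 mod 9 = 0 ✓.

x ≡ 153 (mod 252).
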